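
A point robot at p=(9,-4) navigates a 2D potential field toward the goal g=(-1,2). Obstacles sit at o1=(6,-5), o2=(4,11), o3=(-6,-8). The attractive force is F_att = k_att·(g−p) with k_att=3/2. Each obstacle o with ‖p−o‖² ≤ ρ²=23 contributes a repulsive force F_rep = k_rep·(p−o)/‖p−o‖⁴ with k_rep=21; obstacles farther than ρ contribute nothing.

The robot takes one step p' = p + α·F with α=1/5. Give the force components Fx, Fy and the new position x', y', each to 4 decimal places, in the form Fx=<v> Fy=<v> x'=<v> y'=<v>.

Fx=-14.3700 Fy=9.2100 x'=6.1260 y'=-2.1580

F_att = 3/2·(g−p) = 3/2·(-10,6) = (-15.0000,9.0000)
o1: d²=10 ≤ ρ²=23; F_rep = 21·(3,1)/10² = (0.6300,0.2100)
o2: d²=250 > ρ²=23 → inactive
o3: d²=241 > ρ²=23 → inactive
F = F_att + ΣF_rep = (-14.3700,9.2100)
p' = p + 1/5·F = (6.1260,-2.1580)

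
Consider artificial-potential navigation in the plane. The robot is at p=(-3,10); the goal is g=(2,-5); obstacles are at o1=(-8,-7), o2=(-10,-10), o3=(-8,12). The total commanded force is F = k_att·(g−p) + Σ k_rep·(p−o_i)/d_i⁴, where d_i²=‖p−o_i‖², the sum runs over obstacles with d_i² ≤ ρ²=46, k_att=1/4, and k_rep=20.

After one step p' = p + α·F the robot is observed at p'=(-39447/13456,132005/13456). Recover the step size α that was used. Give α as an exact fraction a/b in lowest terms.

α = 1/20

F_att = 1/4·(g−p) = 1/4·(5,-15) = (1.2500,-3.7500)
o1: d²=314 > ρ²=46 → inactive
o2: d²=449 > ρ²=46 → inactive
o3: d²=29 ≤ ρ²=46; F_rep = 20·(5,-2)/29² = (0.1189,-0.0476)
F = F_att + ΣF_rep = (1.3689,-3.7976)
Δp = p'−p = (0.0684,-0.1899); α = Δx/Fx = (921/13456) / (4605/3364) = 1/20
check: Δy/Fy = (-2555/13456) / (-12775/3364) = 1/20 ✓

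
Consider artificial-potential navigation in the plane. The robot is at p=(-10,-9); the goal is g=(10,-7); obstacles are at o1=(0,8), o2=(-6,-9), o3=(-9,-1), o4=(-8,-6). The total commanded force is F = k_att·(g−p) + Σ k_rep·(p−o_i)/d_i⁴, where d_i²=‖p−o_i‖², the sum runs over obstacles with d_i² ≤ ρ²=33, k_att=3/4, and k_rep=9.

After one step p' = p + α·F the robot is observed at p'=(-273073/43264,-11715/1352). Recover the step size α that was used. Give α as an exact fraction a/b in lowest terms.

F_att = 3/4·(g−p) = 3/4·(20,2) = (15.0000,1.5000)
o1: d²=389 > ρ²=33 → inactive
o2: d²=16 ≤ ρ²=33; F_rep = 9·(-4,0)/16² = (-0.1406,0.0000)
o3: d²=65 > ρ²=33 → inactive
o4: d²=13 ≤ ρ²=33; F_rep = 9·(-2,-3)/13² = (-0.1065,-0.1598)
F = F_att + ΣF_rep = (14.7529,1.3402)
Δp = p'−p = (3.6882,0.3351); α = Δx/Fx = (159567/43264) / (159567/10816) = 1/4
check: Δy/Fy = (453/1352) / (453/338) = 1/4 ✓

α = 1/4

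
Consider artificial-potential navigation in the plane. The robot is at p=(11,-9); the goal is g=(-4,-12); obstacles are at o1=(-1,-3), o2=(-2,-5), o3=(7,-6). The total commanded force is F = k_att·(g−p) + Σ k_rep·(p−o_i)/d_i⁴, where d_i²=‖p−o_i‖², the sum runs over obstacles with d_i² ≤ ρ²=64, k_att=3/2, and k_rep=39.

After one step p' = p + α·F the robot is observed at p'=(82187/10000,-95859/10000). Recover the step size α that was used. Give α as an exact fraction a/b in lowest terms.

α = 1/8

F_att = 3/2·(g−p) = 3/2·(-15,-3) = (-22.5000,-4.5000)
o1: d²=180 > ρ²=64 → inactive
o2: d²=185 > ρ²=64 → inactive
o3: d²=25 ≤ ρ²=64; F_rep = 39·(4,-3)/25² = (0.2496,-0.1872)
F = F_att + ΣF_rep = (-22.2504,-4.6872)
Δp = p'−p = (-2.7813,-0.5859); α = Δx/Fx = (-27813/10000) / (-27813/1250) = 1/8
check: Δy/Fy = (-5859/10000) / (-5859/1250) = 1/8 ✓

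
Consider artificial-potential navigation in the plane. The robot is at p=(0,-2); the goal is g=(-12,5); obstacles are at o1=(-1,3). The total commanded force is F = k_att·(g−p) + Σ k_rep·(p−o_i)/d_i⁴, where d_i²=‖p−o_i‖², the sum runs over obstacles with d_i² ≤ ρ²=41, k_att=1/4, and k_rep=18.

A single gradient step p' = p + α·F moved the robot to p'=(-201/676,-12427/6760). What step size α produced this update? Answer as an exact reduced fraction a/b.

F_att = 1/4·(g−p) = 1/4·(-12,7) = (-3.0000,1.7500)
o1: d²=26 ≤ ρ²=41; F_rep = 18·(1,-5)/26² = (0.0266,-0.1331)
F = F_att + ΣF_rep = (-2.9734,1.6169)
Δp = p'−p = (-0.2973,0.1617); α = Δx/Fx = (-201/676) / (-1005/338) = 1/10
check: Δy/Fy = (1093/6760) / (1093/676) = 1/10 ✓

α = 1/10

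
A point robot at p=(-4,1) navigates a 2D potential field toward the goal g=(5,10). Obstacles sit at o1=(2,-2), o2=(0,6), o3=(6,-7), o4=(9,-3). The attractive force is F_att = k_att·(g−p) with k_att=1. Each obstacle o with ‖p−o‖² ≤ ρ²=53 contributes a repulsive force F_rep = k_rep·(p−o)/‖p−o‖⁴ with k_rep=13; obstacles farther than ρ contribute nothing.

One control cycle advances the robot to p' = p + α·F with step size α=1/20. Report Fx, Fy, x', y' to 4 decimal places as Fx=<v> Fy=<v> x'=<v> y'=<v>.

Fx=8.9305 Fy=8.9806 x'=-3.5535 y'=1.4490

F_att = 1·(g−p) = 1·(9,9) = (9.0000,9.0000)
o1: d²=45 ≤ ρ²=53; F_rep = 13·(-6,3)/45² = (-0.0385,0.0193)
o2: d²=41 ≤ ρ²=53; F_rep = 13·(-4,-5)/41² = (-0.0309,-0.0387)
o3: d²=164 > ρ²=53 → inactive
o4: d²=185 > ρ²=53 → inactive
F = F_att + ΣF_rep = (8.9305,8.9806)
p' = p + 1/20·F = (-3.5535,1.4490)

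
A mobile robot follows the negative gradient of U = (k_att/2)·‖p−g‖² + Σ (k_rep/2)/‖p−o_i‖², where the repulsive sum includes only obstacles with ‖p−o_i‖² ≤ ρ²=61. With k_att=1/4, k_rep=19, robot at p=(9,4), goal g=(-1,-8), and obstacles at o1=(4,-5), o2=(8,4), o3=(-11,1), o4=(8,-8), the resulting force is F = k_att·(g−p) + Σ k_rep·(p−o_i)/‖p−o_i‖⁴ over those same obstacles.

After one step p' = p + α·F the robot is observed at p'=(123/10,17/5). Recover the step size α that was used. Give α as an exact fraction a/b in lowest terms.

α = 1/5

F_att = 1/4·(g−p) = 1/4·(-10,-12) = (-2.5000,-3.0000)
o1: d²=106 > ρ²=61 → inactive
o2: d²=1 ≤ ρ²=61; F_rep = 19·(1,0)/1² = (19.0000,0.0000)
o3: d²=409 > ρ²=61 → inactive
o4: d²=145 > ρ²=61 → inactive
F = F_att + ΣF_rep = (16.5000,-3.0000)
Δp = p'−p = (3.3000,-0.6000); α = Δx/Fx = (33/10) / (33/2) = 1/5
check: Δy/Fy = (-3/5) / (-3) = 1/5 ✓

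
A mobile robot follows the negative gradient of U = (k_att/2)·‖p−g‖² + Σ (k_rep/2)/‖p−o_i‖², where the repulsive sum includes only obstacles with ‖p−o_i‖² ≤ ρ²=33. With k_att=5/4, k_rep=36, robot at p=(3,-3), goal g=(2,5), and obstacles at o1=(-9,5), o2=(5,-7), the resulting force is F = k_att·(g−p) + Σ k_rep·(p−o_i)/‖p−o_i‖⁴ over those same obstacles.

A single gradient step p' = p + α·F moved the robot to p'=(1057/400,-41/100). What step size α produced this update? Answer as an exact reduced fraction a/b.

α = 1/4

F_att = 5/4·(g−p) = 5/4·(-1,8) = (-1.2500,10.0000)
o1: d²=208 > ρ²=33 → inactive
o2: d²=20 ≤ ρ²=33; F_rep = 36·(-2,4)/20² = (-0.1800,0.3600)
F = F_att + ΣF_rep = (-1.4300,10.3600)
Δp = p'−p = (-0.3575,2.5900); α = Δx/Fx = (-143/400) / (-143/100) = 1/4
check: Δy/Fy = (259/100) / (259/25) = 1/4 ✓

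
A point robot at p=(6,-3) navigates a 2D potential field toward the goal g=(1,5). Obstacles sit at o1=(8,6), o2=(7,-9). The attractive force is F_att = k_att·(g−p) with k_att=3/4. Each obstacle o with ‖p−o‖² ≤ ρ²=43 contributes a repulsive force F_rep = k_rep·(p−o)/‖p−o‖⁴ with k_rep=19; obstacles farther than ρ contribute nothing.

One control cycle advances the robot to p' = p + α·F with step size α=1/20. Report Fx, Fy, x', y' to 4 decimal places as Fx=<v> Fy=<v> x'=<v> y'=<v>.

F_att = 3/4·(g−p) = 3/4·(-5,8) = (-3.7500,6.0000)
o1: d²=85 > ρ²=43 → inactive
o2: d²=37 ≤ ρ²=43; F_rep = 19·(-1,6)/37² = (-0.0139,0.0833)
F = F_att + ΣF_rep = (-3.7639,6.0833)
p' = p + 1/20·F = (5.8118,-2.6958)

Fx=-3.7639 Fy=6.0833 x'=5.8118 y'=-2.6958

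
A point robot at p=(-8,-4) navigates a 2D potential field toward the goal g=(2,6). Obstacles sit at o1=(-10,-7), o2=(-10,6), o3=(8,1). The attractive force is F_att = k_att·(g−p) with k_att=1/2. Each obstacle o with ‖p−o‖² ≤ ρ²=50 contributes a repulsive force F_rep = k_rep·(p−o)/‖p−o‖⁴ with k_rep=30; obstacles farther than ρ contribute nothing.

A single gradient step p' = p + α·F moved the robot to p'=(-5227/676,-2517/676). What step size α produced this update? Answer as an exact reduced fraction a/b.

α = 1/20

F_att = 1/2·(g−p) = 1/2·(10,10) = (5.0000,5.0000)
o1: d²=13 ≤ ρ²=50; F_rep = 30·(2,3)/13² = (0.3550,0.5325)
o2: d²=104 > ρ²=50 → inactive
o3: d²=281 > ρ²=50 → inactive
F = F_att + ΣF_rep = (5.3550,5.5325)
Δp = p'−p = (0.2678,0.2766); α = Δx/Fx = (181/676) / (905/169) = 1/20
check: Δy/Fy = (187/676) / (935/169) = 1/20 ✓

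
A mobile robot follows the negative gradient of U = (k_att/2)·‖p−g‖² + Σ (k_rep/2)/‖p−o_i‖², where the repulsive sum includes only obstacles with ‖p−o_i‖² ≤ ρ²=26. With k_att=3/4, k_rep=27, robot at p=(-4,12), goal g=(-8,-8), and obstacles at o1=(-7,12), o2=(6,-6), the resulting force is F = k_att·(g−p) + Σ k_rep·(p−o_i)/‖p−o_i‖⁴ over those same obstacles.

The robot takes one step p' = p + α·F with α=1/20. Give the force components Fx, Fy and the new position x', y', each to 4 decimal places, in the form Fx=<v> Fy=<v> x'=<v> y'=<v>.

Fx=-2.0000 Fy=-15.0000 x'=-4.1000 y'=11.2500

F_att = 3/4·(g−p) = 3/4·(-4,-20) = (-3.0000,-15.0000)
o1: d²=9 ≤ ρ²=26; F_rep = 27·(3,0)/9² = (1.0000,0.0000)
o2: d²=424 > ρ²=26 → inactive
F = F_att + ΣF_rep = (-2.0000,-15.0000)
p' = p + 1/20·F = (-4.1000,11.2500)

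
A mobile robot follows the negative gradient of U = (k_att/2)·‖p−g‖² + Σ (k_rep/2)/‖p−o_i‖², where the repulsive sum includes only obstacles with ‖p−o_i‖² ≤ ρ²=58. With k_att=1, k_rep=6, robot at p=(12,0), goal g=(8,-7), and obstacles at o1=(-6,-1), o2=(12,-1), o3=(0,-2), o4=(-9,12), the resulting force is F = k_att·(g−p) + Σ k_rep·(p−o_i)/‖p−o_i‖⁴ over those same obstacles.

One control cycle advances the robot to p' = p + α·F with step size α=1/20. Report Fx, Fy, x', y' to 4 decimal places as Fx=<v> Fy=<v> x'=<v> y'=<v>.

F_att = 1·(g−p) = 1·(-4,-7) = (-4.0000,-7.0000)
o1: d²=325 > ρ²=58 → inactive
o2: d²=1 ≤ ρ²=58; F_rep = 6·(0,1)/1² = (0.0000,6.0000)
o3: d²=148 > ρ²=58 → inactive
o4: d²=585 > ρ²=58 → inactive
F = F_att + ΣF_rep = (-4.0000,-1.0000)
p' = p + 1/20·F = (11.8000,-0.0500)

Fx=-4.0000 Fy=-1.0000 x'=11.8000 y'=-0.0500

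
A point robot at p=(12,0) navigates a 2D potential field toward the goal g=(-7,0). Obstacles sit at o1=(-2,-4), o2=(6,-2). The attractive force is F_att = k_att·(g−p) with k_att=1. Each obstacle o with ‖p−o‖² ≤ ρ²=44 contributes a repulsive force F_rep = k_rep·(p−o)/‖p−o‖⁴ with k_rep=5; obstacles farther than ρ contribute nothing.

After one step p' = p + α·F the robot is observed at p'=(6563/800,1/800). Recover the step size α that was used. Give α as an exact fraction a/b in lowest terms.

F_att = 1·(g−p) = 1·(-19,0) = (-19.0000,0.0000)
o1: d²=212 > ρ²=44 → inactive
o2: d²=40 ≤ ρ²=44; F_rep = 5·(6,2)/40² = (0.0187,0.0063)
F = F_att + ΣF_rep = (-18.9812,0.0063)
Δp = p'−p = (-3.7963,0.0013); α = Δx/Fx = (-3037/800) / (-3037/160) = 1/5
check: Δy/Fy = (1/800) / (1/160) = 1/5 ✓

α = 1/5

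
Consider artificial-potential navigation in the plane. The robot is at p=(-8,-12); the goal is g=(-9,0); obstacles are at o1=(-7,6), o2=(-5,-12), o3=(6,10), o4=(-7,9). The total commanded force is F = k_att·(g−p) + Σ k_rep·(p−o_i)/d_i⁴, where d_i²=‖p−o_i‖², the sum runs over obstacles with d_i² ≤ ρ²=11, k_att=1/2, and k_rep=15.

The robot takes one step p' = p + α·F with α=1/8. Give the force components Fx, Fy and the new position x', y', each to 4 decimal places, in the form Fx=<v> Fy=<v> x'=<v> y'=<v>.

Fx=-1.0556 Fy=6.0000 x'=-8.1319 y'=-11.2500

F_att = 1/2·(g−p) = 1/2·(-1,12) = (-0.5000,6.0000)
o1: d²=325 > ρ²=11 → inactive
o2: d²=9 ≤ ρ²=11; F_rep = 15·(-3,0)/9² = (-0.5556,0.0000)
o3: d²=680 > ρ²=11 → inactive
o4: d²=442 > ρ²=11 → inactive
F = F_att + ΣF_rep = (-1.0556,6.0000)
p' = p + 1/8·F = (-8.1319,-11.2500)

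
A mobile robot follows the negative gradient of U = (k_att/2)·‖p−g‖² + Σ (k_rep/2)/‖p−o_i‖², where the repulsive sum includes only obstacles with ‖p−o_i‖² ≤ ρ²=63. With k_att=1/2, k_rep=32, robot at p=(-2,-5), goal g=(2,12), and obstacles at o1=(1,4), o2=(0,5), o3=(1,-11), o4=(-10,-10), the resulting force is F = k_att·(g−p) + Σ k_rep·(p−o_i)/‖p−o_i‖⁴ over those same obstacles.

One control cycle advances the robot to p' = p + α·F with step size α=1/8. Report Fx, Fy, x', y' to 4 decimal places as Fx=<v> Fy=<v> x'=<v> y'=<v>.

F_att = 1/2·(g−p) = 1/2·(4,17) = (2.0000,8.5000)
o1: d²=90 > ρ²=63 → inactive
o2: d²=104 > ρ²=63 → inactive
o3: d²=45 ≤ ρ²=63; F_rep = 32·(-3,6)/45² = (-0.0474,0.0948)
o4: d²=89 > ρ²=63 → inactive
F = F_att + ΣF_rep = (1.9526,8.5948)
p' = p + 1/8·F = (-1.7559,-3.9256)

Fx=1.9526 Fy=8.5948 x'=-1.7559 y'=-3.9256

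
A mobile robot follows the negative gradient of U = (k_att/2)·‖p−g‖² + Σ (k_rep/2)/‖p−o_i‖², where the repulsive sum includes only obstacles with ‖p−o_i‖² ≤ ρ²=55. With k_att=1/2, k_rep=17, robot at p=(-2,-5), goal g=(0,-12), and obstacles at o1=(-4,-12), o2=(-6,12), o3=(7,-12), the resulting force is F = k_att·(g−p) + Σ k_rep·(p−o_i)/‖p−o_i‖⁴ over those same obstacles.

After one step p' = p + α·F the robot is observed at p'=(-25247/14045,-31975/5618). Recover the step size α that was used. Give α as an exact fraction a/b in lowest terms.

F_att = 1/2·(g−p) = 1/2·(2,-7) = (1.0000,-3.5000)
o1: d²=53 ≤ ρ²=55; F_rep = 17·(2,7)/53² = (0.0121,0.0424)
o2: d²=305 > ρ²=55 → inactive
o3: d²=130 > ρ²=55 → inactive
F = F_att + ΣF_rep = (1.0121,-3.4576)
Δp = p'−p = (0.2024,-0.6915); α = Δx/Fx = (2843/14045) / (2843/2809) = 1/5
check: Δy/Fy = (-3885/5618) / (-19425/5618) = 1/5 ✓

α = 1/5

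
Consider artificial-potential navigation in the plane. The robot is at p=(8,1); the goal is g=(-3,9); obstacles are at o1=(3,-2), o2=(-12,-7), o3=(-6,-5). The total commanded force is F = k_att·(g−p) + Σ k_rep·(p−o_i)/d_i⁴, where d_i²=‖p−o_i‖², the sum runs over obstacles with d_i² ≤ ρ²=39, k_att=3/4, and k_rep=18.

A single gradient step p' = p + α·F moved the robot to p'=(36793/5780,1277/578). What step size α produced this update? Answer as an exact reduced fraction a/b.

α = 1/5

F_att = 3/4·(g−p) = 3/4·(-11,8) = (-8.2500,6.0000)
o1: d²=34 ≤ ρ²=39; F_rep = 18·(5,3)/34² = (0.0779,0.0467)
o2: d²=464 > ρ²=39 → inactive
o3: d²=232 > ρ²=39 → inactive
F = F_att + ΣF_rep = (-8.1721,6.0467)
Δp = p'−p = (-1.6344,1.2093); α = Δx/Fx = (-9447/5780) / (-9447/1156) = 1/5
check: Δy/Fy = (699/578) / (3495/578) = 1/5 ✓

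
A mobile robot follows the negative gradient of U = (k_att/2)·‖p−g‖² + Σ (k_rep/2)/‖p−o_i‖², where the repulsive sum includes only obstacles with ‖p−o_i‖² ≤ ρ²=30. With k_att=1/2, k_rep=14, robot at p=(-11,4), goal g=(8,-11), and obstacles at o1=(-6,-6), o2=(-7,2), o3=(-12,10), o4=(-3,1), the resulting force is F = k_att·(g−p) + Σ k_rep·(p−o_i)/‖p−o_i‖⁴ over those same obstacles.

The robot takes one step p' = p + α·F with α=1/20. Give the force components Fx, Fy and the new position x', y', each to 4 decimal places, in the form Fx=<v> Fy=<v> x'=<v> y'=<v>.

Fx=9.3600 Fy=-7.4300 x'=-10.5320 y'=3.6285

F_att = 1/2·(g−p) = 1/2·(19,-15) = (9.5000,-7.5000)
o1: d²=125 > ρ²=30 → inactive
o2: d²=20 ≤ ρ²=30; F_rep = 14·(-4,2)/20² = (-0.1400,0.0700)
o3: d²=37 > ρ²=30 → inactive
o4: d²=73 > ρ²=30 → inactive
F = F_att + ΣF_rep = (9.3600,-7.4300)
p' = p + 1/20·F = (-10.5320,3.6285)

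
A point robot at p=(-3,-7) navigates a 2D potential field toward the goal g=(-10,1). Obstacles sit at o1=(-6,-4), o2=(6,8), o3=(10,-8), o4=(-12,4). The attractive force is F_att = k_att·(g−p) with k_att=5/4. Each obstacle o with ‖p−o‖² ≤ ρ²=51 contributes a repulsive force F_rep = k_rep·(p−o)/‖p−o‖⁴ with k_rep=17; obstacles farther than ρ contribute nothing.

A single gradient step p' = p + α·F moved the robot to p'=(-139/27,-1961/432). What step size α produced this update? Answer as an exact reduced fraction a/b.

α = 1/4

F_att = 5/4·(g−p) = 5/4·(-7,8) = (-8.7500,10.0000)
o1: d²=18 ≤ ρ²=51; F_rep = 17·(3,-3)/18² = (0.1574,-0.1574)
o2: d²=306 > ρ²=51 → inactive
o3: d²=170 > ρ²=51 → inactive
o4: d²=202 > ρ²=51 → inactive
F = F_att + ΣF_rep = (-8.5926,9.8426)
Δp = p'−p = (-2.1481,2.4606); α = Δx/Fx = (-58/27) / (-232/27) = 1/4
check: Δy/Fy = (1063/432) / (1063/108) = 1/4 ✓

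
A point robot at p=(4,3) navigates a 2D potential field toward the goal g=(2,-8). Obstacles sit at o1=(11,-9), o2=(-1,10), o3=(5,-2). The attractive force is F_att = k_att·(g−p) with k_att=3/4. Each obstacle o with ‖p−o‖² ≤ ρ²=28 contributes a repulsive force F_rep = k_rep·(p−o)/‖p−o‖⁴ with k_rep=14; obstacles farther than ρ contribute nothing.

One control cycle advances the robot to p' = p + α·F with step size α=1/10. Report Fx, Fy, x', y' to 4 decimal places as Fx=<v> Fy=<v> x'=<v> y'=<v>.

Fx=-1.5207 Fy=-8.1464 x'=3.8479 y'=2.1854

F_att = 3/4·(g−p) = 3/4·(-2,-11) = (-1.5000,-8.2500)
o1: d²=193 > ρ²=28 → inactive
o2: d²=74 > ρ²=28 → inactive
o3: d²=26 ≤ ρ²=28; F_rep = 14·(-1,5)/26² = (-0.0207,0.1036)
F = F_att + ΣF_rep = (-1.5207,-8.1464)
p' = p + 1/10·F = (3.8479,2.1854)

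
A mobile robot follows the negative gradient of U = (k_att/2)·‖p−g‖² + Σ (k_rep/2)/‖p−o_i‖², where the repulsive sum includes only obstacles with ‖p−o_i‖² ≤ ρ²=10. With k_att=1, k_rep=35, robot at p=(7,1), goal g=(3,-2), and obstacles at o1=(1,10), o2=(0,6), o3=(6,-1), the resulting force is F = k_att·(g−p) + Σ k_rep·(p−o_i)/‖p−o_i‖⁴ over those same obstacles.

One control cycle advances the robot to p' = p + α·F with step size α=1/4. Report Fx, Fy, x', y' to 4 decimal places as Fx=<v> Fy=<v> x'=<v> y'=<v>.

Fx=-2.6000 Fy=-0.2000 x'=6.3500 y'=0.9500

F_att = 1·(g−p) = 1·(-4,-3) = (-4.0000,-3.0000)
o1: d²=117 > ρ²=10 → inactive
o2: d²=74 > ρ²=10 → inactive
o3: d²=5 ≤ ρ²=10; F_rep = 35·(1,2)/5² = (1.4000,2.8000)
F = F_att + ΣF_rep = (-2.6000,-0.2000)
p' = p + 1/4·F = (6.3500,0.9500)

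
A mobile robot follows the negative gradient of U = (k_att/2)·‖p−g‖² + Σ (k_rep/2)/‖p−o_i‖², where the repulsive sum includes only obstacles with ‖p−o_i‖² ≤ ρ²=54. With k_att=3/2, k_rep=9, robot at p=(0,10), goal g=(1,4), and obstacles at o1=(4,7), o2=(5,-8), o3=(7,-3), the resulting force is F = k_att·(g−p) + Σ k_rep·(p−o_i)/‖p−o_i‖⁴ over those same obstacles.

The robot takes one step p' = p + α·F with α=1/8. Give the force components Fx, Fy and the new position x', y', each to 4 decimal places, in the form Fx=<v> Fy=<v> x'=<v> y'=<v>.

F_att = 3/2·(g−p) = 3/2·(1,-6) = (1.5000,-9.0000)
o1: d²=25 ≤ ρ²=54; F_rep = 9·(-4,3)/25² = (-0.0576,0.0432)
o2: d²=349 > ρ²=54 → inactive
o3: d²=218 > ρ²=54 → inactive
F = F_att + ΣF_rep = (1.4424,-8.9568)
p' = p + 1/8·F = (0.1803,8.8804)

Fx=1.4424 Fy=-8.9568 x'=0.1803 y'=8.8804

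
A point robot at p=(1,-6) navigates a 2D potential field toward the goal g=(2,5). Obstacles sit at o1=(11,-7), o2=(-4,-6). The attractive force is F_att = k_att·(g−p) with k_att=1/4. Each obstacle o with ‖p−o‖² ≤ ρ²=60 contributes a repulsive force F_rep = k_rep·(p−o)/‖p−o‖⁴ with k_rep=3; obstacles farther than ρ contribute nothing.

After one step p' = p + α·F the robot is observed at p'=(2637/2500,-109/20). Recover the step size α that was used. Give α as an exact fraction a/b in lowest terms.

F_att = 1/4·(g−p) = 1/4·(1,11) = (0.2500,2.7500)
o1: d²=101 > ρ²=60 → inactive
o2: d²=25 ≤ ρ²=60; F_rep = 3·(5,0)/25² = (0.0240,0.0000)
F = F_att + ΣF_rep = (0.2740,2.7500)
Δp = p'−p = (0.0548,0.5500); α = Δx/Fx = (137/2500) / (137/500) = 1/5
check: Δy/Fy = (11/20) / (11/4) = 1/5 ✓

α = 1/5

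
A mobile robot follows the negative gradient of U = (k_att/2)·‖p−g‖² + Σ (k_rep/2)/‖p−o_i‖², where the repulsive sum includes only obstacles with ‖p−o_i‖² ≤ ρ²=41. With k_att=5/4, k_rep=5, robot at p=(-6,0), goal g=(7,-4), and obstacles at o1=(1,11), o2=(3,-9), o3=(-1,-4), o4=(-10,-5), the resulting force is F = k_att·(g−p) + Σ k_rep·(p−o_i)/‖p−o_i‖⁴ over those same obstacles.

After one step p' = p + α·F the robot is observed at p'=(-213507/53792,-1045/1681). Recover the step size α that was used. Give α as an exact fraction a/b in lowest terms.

α = 1/8

F_att = 5/4·(g−p) = 5/4·(13,-4) = (16.2500,-5.0000)
o1: d²=170 > ρ²=41 → inactive
o2: d²=162 > ρ²=41 → inactive
o3: d²=41 ≤ ρ²=41; F_rep = 5·(-5,4)/41² = (-0.0149,0.0119)
o4: d²=41 ≤ ρ²=41; F_rep = 5·(4,5)/41² = (0.0119,0.0149)
F = F_att + ΣF_rep = (16.2470,-4.9732)
Δp = p'−p = (2.0309,-0.6217); α = Δx/Fx = (109245/53792) / (109245/6724) = 1/8
check: Δy/Fy = (-1045/1681) / (-8360/1681) = 1/8 ✓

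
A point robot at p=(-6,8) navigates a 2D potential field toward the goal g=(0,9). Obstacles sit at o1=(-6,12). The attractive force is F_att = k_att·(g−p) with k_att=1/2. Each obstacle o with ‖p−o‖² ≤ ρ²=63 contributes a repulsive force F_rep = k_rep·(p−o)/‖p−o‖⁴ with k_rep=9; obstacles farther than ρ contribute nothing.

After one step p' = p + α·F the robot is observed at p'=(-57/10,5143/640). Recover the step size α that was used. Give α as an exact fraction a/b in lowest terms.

F_att = 1/2·(g−p) = 1/2·(6,1) = (3.0000,0.5000)
o1: d²=16 ≤ ρ²=63; F_rep = 9·(0,-4)/16² = (0.0000,-0.1406)
F = F_att + ΣF_rep = (3.0000,0.3594)
Δp = p'−p = (0.3000,0.0359); α = Δx/Fx = (3/10) / (3) = 1/10
check: Δy/Fy = (23/640) / (23/64) = 1/10 ✓

α = 1/10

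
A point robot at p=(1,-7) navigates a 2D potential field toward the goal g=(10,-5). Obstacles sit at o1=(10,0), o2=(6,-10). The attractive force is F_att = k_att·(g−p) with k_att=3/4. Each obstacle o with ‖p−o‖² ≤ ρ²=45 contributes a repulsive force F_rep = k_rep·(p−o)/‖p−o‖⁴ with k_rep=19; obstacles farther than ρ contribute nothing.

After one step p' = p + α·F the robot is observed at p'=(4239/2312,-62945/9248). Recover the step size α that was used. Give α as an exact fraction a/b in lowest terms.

α = 1/8

F_att = 3/4·(g−p) = 3/4·(9,2) = (6.7500,1.5000)
o1: d²=130 > ρ²=45 → inactive
o2: d²=34 ≤ ρ²=45; F_rep = 19·(-5,3)/34² = (-0.0822,0.0493)
F = F_att + ΣF_rep = (6.6678,1.5493)
Δp = p'−p = (0.8335,0.1937); α = Δx/Fx = (1927/2312) / (1927/289) = 1/8
check: Δy/Fy = (1791/9248) / (1791/1156) = 1/8 ✓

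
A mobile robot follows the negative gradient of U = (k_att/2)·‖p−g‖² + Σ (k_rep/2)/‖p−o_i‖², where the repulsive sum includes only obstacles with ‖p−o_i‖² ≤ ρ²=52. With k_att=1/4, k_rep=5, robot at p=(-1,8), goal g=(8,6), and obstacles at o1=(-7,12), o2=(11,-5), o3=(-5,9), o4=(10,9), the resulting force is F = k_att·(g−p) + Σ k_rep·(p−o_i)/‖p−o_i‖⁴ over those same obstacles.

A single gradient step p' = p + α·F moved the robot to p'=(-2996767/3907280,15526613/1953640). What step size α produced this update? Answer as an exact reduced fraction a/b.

F_att = 1/4·(g−p) = 1/4·(9,-2) = (2.2500,-0.5000)
o1: d²=52 ≤ ρ²=52; F_rep = 5·(6,-4)/52² = (0.0111,-0.0074)
o2: d²=313 > ρ²=52 → inactive
o3: d²=17 ≤ ρ²=52; F_rep = 5·(4,-1)/17² = (0.0692,-0.0173)
o4: d²=122 > ρ²=52 → inactive
F = F_att + ΣF_rep = (2.3303,-0.5247)
Δp = p'−p = (0.2330,-0.0525); α = Δx/Fx = (910513/3907280) / (910513/390728) = 1/10
check: Δy/Fy = (-102507/1953640) / (-102507/195364) = 1/10 ✓

α = 1/10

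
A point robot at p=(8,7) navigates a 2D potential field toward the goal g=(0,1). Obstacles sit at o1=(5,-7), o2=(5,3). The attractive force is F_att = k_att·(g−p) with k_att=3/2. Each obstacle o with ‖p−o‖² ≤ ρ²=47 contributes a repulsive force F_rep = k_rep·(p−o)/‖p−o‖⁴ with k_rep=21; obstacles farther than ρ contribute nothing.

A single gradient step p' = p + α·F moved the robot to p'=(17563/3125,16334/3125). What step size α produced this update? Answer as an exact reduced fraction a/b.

α = 1/5

F_att = 3/2·(g−p) = 3/2·(-8,-6) = (-12.0000,-9.0000)
o1: d²=205 > ρ²=47 → inactive
o2: d²=25 ≤ ρ²=47; F_rep = 21·(3,4)/25² = (0.1008,0.1344)
F = F_att + ΣF_rep = (-11.8992,-8.8656)
Δp = p'−p = (-2.3798,-1.7731); α = Δx/Fx = (-7437/3125) / (-7437/625) = 1/5
check: Δy/Fy = (-5541/3125) / (-5541/625) = 1/5 ✓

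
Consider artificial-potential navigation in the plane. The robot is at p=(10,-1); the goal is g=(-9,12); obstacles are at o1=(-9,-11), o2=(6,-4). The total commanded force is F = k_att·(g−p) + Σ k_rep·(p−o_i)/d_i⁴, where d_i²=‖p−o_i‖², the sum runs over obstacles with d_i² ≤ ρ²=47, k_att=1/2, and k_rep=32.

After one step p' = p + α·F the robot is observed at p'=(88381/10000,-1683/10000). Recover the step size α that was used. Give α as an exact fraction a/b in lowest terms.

F_att = 1/2·(g−p) = 1/2·(-19,13) = (-9.5000,6.5000)
o1: d²=461 > ρ²=47 → inactive
o2: d²=25 ≤ ρ²=47; F_rep = 32·(4,3)/25² = (0.2048,0.1536)
F = F_att + ΣF_rep = (-9.2952,6.6536)
Δp = p'−p = (-1.1619,0.8317); α = Δx/Fx = (-11619/10000) / (-11619/1250) = 1/8
check: Δy/Fy = (8317/10000) / (8317/1250) = 1/8 ✓

α = 1/8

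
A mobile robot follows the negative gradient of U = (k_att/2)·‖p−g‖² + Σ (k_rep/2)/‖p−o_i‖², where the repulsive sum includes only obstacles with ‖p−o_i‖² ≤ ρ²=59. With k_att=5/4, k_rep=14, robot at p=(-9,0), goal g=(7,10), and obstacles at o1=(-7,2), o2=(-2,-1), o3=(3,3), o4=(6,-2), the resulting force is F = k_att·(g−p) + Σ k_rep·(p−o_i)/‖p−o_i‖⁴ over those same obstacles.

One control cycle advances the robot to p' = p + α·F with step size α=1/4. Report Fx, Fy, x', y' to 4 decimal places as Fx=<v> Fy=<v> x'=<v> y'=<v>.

F_att = 5/4·(g−p) = 5/4·(16,10) = (20.0000,12.5000)
o1: d²=8 ≤ ρ²=59; F_rep = 14·(-2,-2)/8² = (-0.4375,-0.4375)
o2: d²=50 ≤ ρ²=59; F_rep = 14·(-7,1)/50² = (-0.0392,0.0056)
o3: d²=153 > ρ²=59 → inactive
o4: d²=229 > ρ²=59 → inactive
F = F_att + ΣF_rep = (19.5233,12.0681)
p' = p + 1/4·F = (-4.1192,3.0170)

Fx=19.5233 Fy=12.0681 x'=-4.1192 y'=3.0170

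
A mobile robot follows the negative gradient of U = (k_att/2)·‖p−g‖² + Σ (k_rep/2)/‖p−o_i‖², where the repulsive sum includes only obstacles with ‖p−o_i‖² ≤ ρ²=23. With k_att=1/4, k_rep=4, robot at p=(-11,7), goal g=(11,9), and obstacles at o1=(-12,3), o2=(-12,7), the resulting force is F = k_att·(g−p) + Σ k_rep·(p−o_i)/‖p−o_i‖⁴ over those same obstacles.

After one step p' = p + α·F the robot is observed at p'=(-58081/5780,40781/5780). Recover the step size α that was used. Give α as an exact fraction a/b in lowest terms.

F_att = 1/4·(g−p) = 1/4·(22,2) = (5.5000,0.5000)
o1: d²=17 ≤ ρ²=23; F_rep = 4·(1,4)/17² = (0.0138,0.0554)
o2: d²=1 ≤ ρ²=23; F_rep = 4·(1,0)/1² = (4.0000,0.0000)
F = F_att + ΣF_rep = (9.5138,0.5554)
Δp = p'−p = (0.9514,0.0555); α = Δx/Fx = (5499/5780) / (5499/578) = 1/10
check: Δy/Fy = (321/5780) / (321/578) = 1/10 ✓

α = 1/10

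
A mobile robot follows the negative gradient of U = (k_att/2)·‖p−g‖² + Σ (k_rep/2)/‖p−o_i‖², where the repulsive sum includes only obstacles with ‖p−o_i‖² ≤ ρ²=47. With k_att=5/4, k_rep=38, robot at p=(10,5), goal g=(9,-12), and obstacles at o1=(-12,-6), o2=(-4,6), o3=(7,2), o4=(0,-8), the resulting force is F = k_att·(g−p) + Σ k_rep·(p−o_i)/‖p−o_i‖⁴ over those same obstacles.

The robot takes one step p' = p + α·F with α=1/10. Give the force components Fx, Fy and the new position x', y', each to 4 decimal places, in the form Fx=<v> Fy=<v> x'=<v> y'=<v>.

Fx=-0.8981 Fy=-20.8981 x'=9.9102 y'=2.9102

F_att = 5/4·(g−p) = 5/4·(-1,-17) = (-1.2500,-21.2500)
o1: d²=605 > ρ²=47 → inactive
o2: d²=197 > ρ²=47 → inactive
o3: d²=18 ≤ ρ²=47; F_rep = 38·(3,3)/18² = (0.3519,0.3519)
o4: d²=269 > ρ²=47 → inactive
F = F_att + ΣF_rep = (-0.8981,-20.8981)
p' = p + 1/10·F = (9.9102,2.9102)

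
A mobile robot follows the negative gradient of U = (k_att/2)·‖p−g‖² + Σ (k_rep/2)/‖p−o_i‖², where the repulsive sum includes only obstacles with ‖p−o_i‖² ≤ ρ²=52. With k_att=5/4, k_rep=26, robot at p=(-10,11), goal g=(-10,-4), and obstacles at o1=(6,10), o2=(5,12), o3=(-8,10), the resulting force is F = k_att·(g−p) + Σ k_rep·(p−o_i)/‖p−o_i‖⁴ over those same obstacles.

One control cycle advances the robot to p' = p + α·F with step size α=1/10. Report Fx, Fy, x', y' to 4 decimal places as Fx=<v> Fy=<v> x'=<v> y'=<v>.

Fx=-2.0800 Fy=-17.7100 x'=-10.2080 y'=9.2290

F_att = 5/4·(g−p) = 5/4·(0,-15) = (0.0000,-18.7500)
o1: d²=257 > ρ²=52 → inactive
o2: d²=226 > ρ²=52 → inactive
o3: d²=5 ≤ ρ²=52; F_rep = 26·(-2,1)/5² = (-2.0800,1.0400)
F = F_att + ΣF_rep = (-2.0800,-17.7100)
p' = p + 1/10·F = (-10.2080,9.2290)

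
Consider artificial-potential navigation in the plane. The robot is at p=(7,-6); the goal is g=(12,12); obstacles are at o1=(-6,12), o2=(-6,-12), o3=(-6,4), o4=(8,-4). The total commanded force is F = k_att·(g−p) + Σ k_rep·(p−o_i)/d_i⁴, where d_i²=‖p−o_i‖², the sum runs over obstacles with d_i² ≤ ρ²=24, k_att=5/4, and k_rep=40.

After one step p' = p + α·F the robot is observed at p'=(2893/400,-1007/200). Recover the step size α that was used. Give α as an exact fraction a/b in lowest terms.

α = 1/20

F_att = 5/4·(g−p) = 5/4·(5,18) = (6.2500,22.5000)
o1: d²=493 > ρ²=24 → inactive
o2: d²=205 > ρ²=24 → inactive
o3: d²=269 > ρ²=24 → inactive
o4: d²=5 ≤ ρ²=24; F_rep = 40·(-1,-2)/5² = (-1.6000,-3.2000)
F = F_att + ΣF_rep = (4.6500,19.3000)
Δp = p'−p = (0.2325,0.9650); α = Δx/Fx = (93/400) / (93/20) = 1/20
check: Δy/Fy = (193/200) / (193/10) = 1/20 ✓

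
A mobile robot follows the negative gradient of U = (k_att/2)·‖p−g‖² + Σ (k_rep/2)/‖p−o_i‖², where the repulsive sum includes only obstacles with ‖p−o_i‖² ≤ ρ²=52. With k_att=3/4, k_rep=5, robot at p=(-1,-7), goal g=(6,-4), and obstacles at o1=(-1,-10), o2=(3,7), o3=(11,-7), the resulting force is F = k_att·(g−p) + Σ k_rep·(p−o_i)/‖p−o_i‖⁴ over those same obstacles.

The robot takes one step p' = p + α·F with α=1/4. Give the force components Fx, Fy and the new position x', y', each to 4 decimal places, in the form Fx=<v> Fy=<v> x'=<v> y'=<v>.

F_att = 3/4·(g−p) = 3/4·(7,3) = (5.2500,2.2500)
o1: d²=9 ≤ ρ²=52; F_rep = 5·(0,3)/9² = (0.0000,0.1852)
o2: d²=212 > ρ²=52 → inactive
o3: d²=144 > ρ²=52 → inactive
F = F_att + ΣF_rep = (5.2500,2.4352)
p' = p + 1/4·F = (0.3125,-6.3912)

Fx=5.2500 Fy=2.4352 x'=0.3125 y'=-6.3912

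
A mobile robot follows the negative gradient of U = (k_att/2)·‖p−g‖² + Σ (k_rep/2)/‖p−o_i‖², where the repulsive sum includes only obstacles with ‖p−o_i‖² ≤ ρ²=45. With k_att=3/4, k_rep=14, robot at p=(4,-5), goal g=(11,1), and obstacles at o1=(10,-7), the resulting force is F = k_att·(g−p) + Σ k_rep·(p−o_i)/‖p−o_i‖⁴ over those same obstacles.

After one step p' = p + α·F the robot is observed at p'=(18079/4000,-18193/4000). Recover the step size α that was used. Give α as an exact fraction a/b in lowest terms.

F_att = 3/4·(g−p) = 3/4·(7,6) = (5.2500,4.5000)
o1: d²=40 ≤ ρ²=45; F_rep = 14·(-6,2)/40² = (-0.0525,0.0175)
F = F_att + ΣF_rep = (5.1975,4.5175)
Δp = p'−p = (0.5198,0.4517); α = Δx/Fx = (2079/4000) / (2079/400) = 1/10
check: Δy/Fy = (1807/4000) / (1807/400) = 1/10 ✓

α = 1/10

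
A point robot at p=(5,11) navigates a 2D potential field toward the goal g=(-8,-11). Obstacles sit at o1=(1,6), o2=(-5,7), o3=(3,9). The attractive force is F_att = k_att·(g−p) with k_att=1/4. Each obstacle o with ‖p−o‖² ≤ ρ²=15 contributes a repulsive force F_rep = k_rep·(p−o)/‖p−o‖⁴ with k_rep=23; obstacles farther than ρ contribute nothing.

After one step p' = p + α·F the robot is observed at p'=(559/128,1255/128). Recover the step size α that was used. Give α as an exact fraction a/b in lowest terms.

α = 1/4

F_att = 1/4·(g−p) = 1/4·(-13,-22) = (-3.2500,-5.5000)
o1: d²=41 > ρ²=15 → inactive
o2: d²=116 > ρ²=15 → inactive
o3: d²=8 ≤ ρ²=15; F_rep = 23·(2,2)/8² = (0.7188,0.7188)
F = F_att + ΣF_rep = (-2.5312,-4.7812)
Δp = p'−p = (-0.6328,-1.1953); α = Δx/Fx = (-81/128) / (-81/32) = 1/4
check: Δy/Fy = (-153/128) / (-153/32) = 1/4 ✓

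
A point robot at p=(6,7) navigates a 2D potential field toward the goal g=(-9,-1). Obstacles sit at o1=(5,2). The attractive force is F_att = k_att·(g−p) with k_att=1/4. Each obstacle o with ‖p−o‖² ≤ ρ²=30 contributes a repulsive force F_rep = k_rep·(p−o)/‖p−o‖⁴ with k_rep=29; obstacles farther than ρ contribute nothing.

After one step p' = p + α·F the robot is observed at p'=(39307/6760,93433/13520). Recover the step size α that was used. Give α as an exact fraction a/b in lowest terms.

α = 1/20

F_att = 1/4·(g−p) = 1/4·(-15,-8) = (-3.7500,-2.0000)
o1: d²=26 ≤ ρ²=30; F_rep = 29·(1,5)/26² = (0.0429,0.2145)
F = F_att + ΣF_rep = (-3.7071,-1.7855)
Δp = p'−p = (-0.1854,-0.0893); α = Δx/Fx = (-1253/6760) / (-1253/338) = 1/20
check: Δy/Fy = (-1207/13520) / (-1207/676) = 1/20 ✓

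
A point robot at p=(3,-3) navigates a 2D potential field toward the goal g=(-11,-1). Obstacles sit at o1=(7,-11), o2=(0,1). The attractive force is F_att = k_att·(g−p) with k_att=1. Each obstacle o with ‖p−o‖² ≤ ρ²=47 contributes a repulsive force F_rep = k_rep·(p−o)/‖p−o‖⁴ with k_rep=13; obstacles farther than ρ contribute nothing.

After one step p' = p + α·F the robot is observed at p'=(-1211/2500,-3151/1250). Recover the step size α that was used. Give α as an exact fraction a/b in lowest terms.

F_att = 1·(g−p) = 1·(-14,2) = (-14.0000,2.0000)
o1: d²=80 > ρ²=47 → inactive
o2: d²=25 ≤ ρ²=47; F_rep = 13·(3,-4)/25² = (0.0624,-0.0832)
F = F_att + ΣF_rep = (-13.9376,1.9168)
Δp = p'−p = (-3.4844,0.4792); α = Δx/Fx = (-8711/2500) / (-8711/625) = 1/4
check: Δy/Fy = (599/1250) / (1198/625) = 1/4 ✓

α = 1/4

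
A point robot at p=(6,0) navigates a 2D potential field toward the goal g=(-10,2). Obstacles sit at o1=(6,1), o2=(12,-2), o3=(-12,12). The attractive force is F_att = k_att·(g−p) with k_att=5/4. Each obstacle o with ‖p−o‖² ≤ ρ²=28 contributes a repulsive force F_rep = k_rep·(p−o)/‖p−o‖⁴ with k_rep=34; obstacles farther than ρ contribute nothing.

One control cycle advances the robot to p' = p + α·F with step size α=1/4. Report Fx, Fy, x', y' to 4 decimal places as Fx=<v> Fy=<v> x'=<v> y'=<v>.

F_att = 5/4·(g−p) = 5/4·(-16,2) = (-20.0000,2.5000)
o1: d²=1 ≤ ρ²=28; F_rep = 34·(0,-1)/1² = (0.0000,-34.0000)
o2: d²=40 > ρ²=28 → inactive
o3: d²=468 > ρ²=28 → inactive
F = F_att + ΣF_rep = (-20.0000,-31.5000)
p' = p + 1/4·F = (1.0000,-7.8750)

Fx=-20.0000 Fy=-31.5000 x'=1.0000 y'=-7.8750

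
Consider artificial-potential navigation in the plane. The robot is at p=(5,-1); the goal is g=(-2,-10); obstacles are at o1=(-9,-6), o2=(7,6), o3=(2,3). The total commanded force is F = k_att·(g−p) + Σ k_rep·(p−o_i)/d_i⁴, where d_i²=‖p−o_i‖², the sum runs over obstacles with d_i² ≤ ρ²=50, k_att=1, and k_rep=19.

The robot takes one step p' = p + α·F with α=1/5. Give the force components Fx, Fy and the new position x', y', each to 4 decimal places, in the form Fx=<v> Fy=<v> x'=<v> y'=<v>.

Fx=-6.9088 Fy=-9.1216 x'=3.6182 y'=-2.8243

F_att = 1·(g−p) = 1·(-7,-9) = (-7.0000,-9.0000)
o1: d²=221 > ρ²=50 → inactive
o2: d²=53 > ρ²=50 → inactive
o3: d²=25 ≤ ρ²=50; F_rep = 19·(3,-4)/25² = (0.0912,-0.1216)
F = F_att + ΣF_rep = (-6.9088,-9.1216)
p' = p + 1/5·F = (3.6182,-2.8243)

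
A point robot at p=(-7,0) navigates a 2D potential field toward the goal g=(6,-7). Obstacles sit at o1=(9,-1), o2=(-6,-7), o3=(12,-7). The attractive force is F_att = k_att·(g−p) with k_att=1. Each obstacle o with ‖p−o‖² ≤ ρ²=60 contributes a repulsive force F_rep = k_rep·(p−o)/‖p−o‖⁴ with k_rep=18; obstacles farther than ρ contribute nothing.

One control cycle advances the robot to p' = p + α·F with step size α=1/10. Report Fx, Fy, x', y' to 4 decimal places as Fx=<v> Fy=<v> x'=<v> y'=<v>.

Fx=12.9928 Fy=-6.9496 x'=-5.7007 y'=-0.6950

F_att = 1·(g−p) = 1·(13,-7) = (13.0000,-7.0000)
o1: d²=257 > ρ²=60 → inactive
o2: d²=50 ≤ ρ²=60; F_rep = 18·(-1,7)/50² = (-0.0072,0.0504)
o3: d²=410 > ρ²=60 → inactive
F = F_att + ΣF_rep = (12.9928,-6.9496)
p' = p + 1/10·F = (-5.7007,-0.6950)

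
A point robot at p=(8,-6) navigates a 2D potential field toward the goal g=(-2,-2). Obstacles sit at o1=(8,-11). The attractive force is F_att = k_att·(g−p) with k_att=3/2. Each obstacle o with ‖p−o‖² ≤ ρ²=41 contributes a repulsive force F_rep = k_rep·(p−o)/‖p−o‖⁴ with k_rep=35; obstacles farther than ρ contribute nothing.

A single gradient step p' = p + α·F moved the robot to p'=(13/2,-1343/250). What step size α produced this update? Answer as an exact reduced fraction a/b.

α = 1/10

F_att = 3/2·(g−p) = 3/2·(-10,4) = (-15.0000,6.0000)
o1: d²=25 ≤ ρ²=41; F_rep = 35·(0,5)/25² = (0.0000,0.2800)
F = F_att + ΣF_rep = (-15.0000,6.2800)
Δp = p'−p = (-1.5000,0.6280); α = Δx/Fx = (-3/2) / (-15) = 1/10
check: Δy/Fy = (157/250) / (157/25) = 1/10 ✓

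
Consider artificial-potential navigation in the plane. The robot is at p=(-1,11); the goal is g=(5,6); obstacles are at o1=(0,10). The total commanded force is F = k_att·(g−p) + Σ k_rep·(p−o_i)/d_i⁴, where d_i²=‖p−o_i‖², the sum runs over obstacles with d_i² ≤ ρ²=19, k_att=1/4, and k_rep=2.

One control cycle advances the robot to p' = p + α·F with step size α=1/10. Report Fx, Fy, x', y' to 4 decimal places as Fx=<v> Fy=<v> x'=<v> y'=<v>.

F_att = 1/4·(g−p) = 1/4·(6,-5) = (1.5000,-1.2500)
o1: d²=2 ≤ ρ²=19; F_rep = 2·(-1,1)/2² = (-0.5000,0.5000)
F = F_att + ΣF_rep = (1.0000,-0.7500)
p' = p + 1/10·F = (-0.9000,10.9250)

Fx=1.0000 Fy=-0.7500 x'=-0.9000 y'=10.9250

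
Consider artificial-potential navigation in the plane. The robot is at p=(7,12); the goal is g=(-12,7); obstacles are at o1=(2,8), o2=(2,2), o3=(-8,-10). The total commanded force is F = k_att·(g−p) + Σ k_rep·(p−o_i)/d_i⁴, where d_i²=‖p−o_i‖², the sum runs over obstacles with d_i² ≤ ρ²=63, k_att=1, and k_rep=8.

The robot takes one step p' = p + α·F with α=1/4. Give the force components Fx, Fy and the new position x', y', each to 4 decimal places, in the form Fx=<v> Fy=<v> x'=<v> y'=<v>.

F_att = 1·(g−p) = 1·(-19,-5) = (-19.0000,-5.0000)
o1: d²=41 ≤ ρ²=63; F_rep = 8·(5,4)/41² = (0.0238,0.0190)
o2: d²=125 > ρ²=63 → inactive
o3: d²=709 > ρ²=63 → inactive
F = F_att + ΣF_rep = (-18.9762,-4.9810)
p' = p + 1/4·F = (2.2559,10.7548)

Fx=-18.9762 Fy=-4.9810 x'=2.2559 y'=10.7548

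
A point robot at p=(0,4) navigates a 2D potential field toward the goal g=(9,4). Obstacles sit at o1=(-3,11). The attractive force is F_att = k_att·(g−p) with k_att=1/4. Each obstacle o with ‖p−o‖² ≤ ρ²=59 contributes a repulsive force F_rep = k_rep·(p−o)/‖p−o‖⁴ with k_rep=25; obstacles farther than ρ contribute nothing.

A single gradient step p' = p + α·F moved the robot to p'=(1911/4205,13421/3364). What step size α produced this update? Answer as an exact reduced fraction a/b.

F_att = 1/4·(g−p) = 1/4·(9,0) = (2.2500,0.0000)
o1: d²=58 ≤ ρ²=59; F_rep = 25·(3,-7)/58² = (0.0223,-0.0520)
F = F_att + ΣF_rep = (2.2723,-0.0520)
Δp = p'−p = (0.4545,-0.0104); α = Δx/Fx = (1911/4205) / (1911/841) = 1/5
check: Δy/Fy = (-35/3364) / (-175/3364) = 1/5 ✓

α = 1/5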